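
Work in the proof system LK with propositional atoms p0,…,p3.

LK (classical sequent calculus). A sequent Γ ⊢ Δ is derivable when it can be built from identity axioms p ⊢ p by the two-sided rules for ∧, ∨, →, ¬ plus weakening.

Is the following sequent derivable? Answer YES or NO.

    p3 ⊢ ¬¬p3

Derivation trace:
[¬R] p3 ⊢ ¬¬p3
  [¬L] p3, ¬p3 ⊢ 
    [Ax] p3 ⊢ p3

Result: YES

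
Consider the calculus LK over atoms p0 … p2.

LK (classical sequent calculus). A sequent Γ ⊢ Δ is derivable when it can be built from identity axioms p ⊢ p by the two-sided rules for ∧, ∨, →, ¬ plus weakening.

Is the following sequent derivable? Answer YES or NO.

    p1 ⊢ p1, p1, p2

Derivation trace:
[WR] p1 ⊢ p1, p1, p2
  [WR] p1 ⊢ p1, p1
    [Ax] p1 ⊢ p1

Result: YES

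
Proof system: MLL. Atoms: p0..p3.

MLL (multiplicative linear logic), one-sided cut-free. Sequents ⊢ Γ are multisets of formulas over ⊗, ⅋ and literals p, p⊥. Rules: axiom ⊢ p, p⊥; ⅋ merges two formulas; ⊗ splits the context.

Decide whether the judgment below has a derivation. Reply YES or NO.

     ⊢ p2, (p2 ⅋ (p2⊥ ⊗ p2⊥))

Derivation trace:
[⅋]  ⊢ p2, (p2 ⅋ (p2⊥ ⊗ p2⊥))
  [⊗]  ⊢ p2, p2, (p2⊥ ⊗ p2⊥)
    [Ax]  ⊢ p2, p2⊥
    [Ax]  ⊢ p2, p2⊥

Result: YES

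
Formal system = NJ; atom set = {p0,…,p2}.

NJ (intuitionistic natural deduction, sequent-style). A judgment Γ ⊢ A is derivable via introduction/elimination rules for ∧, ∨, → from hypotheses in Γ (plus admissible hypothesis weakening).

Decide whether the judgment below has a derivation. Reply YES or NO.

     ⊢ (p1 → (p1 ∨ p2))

Proof tree:
[→I]  ⊢ (p1 → (p1 ∨ p2))
  [∨I₁] p1 ⊢ (p1 ∨ p2)
    [Ax] p1 ⊢ p1

Result: YES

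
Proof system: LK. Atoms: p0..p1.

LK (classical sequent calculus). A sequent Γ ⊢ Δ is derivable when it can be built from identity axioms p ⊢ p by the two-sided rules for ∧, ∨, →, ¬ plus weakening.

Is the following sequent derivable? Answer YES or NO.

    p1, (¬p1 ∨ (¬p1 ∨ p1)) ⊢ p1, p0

Proof tree:
[∨L] p1, (¬p1 ∨ (¬p1 ∨ p1)) ⊢ p1, p0
  [WR] p1, ¬p1 ⊢ p0
    [¬L] p1, ¬p1 ⊢ 
      [Ax] p1 ⊢ p1
  [∨L] p1, (¬p1 ∨ p1) ⊢ p1
    [¬L] p1, ¬p1 ⊢ 
      [Ax] p1 ⊢ p1
    [Ax] p1 ⊢ p1

Result: YES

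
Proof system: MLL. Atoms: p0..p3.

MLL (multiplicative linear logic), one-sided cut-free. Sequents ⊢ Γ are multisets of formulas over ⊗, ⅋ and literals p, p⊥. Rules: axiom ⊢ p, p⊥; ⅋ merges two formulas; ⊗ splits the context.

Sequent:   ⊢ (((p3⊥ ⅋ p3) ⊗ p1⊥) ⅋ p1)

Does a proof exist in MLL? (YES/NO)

Proof tree:
[⅋]  ⊢ (((p3⊥ ⅋ p3) ⊗ p1⊥) ⅋ p1)
  [⊗]  ⊢ p1, ((p3⊥ ⅋ p3) ⊗ p1⊥)
    [⅋]  ⊢ (p3⊥ ⅋ p3)
      [Ax]  ⊢ p3, p3⊥
    [Ax]  ⊢ p1, p1⊥

Result: YES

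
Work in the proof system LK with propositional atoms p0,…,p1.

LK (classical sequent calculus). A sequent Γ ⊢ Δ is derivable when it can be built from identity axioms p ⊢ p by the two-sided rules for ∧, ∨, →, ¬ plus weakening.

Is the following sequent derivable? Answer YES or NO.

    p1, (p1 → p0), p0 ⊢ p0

Derivation trace:
[WL] p1, (p1 → p0), p0 ⊢ p0
  [→L] p1, (p1 → p0) ⊢ p0
    [Ax] p1 ⊢ p1
    [WR] p0 ⊢ p0, p0
      [Ax] p0 ⊢ p0

Result: YES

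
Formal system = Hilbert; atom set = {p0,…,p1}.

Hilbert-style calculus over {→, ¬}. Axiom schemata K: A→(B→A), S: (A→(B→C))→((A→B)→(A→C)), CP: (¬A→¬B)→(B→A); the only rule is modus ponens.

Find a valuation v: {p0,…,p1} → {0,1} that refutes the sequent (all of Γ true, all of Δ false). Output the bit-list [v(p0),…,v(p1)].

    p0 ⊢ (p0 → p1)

Truth-table refutation:
  v=00: Γ:[p0=F] Δ:[(p0 → p1)=T] refutes=False
  v=01: Γ:[p0=F] Δ:[(p0 → p1)=T] refutes=False
  v=10: Γ:[p0=T] Δ:[(p0 → p1)=F] refutes=True  ← countermodel

Result: [1, 0]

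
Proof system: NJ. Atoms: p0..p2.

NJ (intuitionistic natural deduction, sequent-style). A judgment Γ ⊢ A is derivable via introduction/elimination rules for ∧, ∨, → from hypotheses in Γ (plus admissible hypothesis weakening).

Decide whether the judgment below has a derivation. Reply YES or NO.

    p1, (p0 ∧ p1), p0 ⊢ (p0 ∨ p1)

Proof tree:
[Wk] p1, (p0 ∧ p1), p0 ⊢ (p0 ∨ p1)
  [∨I₂] p1, (p0 ∧ p1) ⊢ (p0 ∨ p1)
    [Wk] p1, (p0 ∧ p1) ⊢ p1
      [Ax] p1 ⊢ p1

Result: YES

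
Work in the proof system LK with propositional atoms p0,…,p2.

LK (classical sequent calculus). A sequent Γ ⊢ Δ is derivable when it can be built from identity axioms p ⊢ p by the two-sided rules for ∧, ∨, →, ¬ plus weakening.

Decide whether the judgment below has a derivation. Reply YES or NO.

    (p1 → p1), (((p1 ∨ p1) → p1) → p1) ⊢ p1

Derivation (root first):
[→L] (p1 → p1), (((p1 ∨ p1) → p1) → p1) ⊢ p1
  [→R] (p1 → p1) ⊢ ((p1 ∨ p1) → p1)
    [→L] (p1 ∨ p1), (p1 → p1) ⊢ p1
      [∨L] (p1 ∨ p1) ⊢ p1
        [Ax] p1 ⊢ p1
        [Ax] p1 ⊢ p1
      [Ax] p1 ⊢ p1
  [Ax] p1 ⊢ p1

Result: YES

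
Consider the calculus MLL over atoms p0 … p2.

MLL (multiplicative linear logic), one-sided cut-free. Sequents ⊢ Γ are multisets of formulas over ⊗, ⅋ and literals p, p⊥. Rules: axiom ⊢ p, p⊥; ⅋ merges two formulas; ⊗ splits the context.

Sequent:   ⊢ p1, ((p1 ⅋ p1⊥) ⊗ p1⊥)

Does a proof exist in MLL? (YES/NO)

Derivation trace:
[⊗]  ⊢ p1, ((p1 ⅋ p1⊥) ⊗ p1⊥)
  [⅋]  ⊢ (p1 ⅋ p1⊥)
    [Ax]  ⊢ p1, p1⊥
  [Ax]  ⊢ p1, p1⊥

Result: YES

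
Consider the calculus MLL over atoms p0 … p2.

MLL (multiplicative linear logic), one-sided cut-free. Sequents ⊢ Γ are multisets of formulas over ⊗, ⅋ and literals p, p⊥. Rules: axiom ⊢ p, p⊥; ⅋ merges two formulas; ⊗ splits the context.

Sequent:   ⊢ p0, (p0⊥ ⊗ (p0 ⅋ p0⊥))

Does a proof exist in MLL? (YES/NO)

Derivation trace:
[⊗]  ⊢ p0, (p0⊥ ⊗ (p0 ⅋ p0⊥))
  [Ax]  ⊢ p0, p0⊥
  [⅋]  ⊢ (p0 ⅋ p0⊥)
    [Ax]  ⊢ p0, p0⊥

Result: YES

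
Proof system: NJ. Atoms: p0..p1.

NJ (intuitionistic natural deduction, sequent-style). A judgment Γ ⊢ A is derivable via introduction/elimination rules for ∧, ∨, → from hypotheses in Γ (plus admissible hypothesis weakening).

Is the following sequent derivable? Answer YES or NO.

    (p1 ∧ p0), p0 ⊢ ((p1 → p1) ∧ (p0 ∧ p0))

Derivation (root first):
[∧I] (p1 ∧ p0), p0 ⊢ ((p1 → p1) ∧ (p0 ∧ p0))
  [→I] (p1 ∧ p0) ⊢ (p1 → p1)
    [Wk] p1, (p1 ∧ p0) ⊢ p1
      [Ax] p1 ⊢ p1
  [∧I] p0 ⊢ (p0 ∧ p0)
    [Ax] p0 ⊢ p0
    [Ax] p0 ⊢ p0

Result: YES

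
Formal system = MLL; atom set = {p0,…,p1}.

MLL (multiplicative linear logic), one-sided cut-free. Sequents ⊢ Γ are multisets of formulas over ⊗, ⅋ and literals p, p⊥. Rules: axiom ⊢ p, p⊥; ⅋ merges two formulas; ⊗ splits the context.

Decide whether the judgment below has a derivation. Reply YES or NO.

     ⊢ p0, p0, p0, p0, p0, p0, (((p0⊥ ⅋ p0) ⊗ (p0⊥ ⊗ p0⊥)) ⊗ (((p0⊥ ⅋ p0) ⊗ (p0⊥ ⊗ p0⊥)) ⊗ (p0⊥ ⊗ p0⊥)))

Proof tree:
[⊗]  ⊢ p0, p0, p0, p0, p0, p0, (((p0⊥ ⅋ p0) ⊗ (p0⊥ ⊗ p0⊥)) ⊗ (((p0⊥ ⅋ p0) ⊗ (p0⊥ ⊗ p0⊥)) ⊗ (p0⊥ ⊗ p0⊥)))
  [⊗]  ⊢ p0, p0, ((p0⊥ ⅋ p0) ⊗ (p0⊥ ⊗ p0⊥))
    [⅋]  ⊢ (p0⊥ ⅋ p0)
      [Ax]  ⊢ p0, p0⊥
    [⊗]  ⊢ p0, p0, (p0⊥ ⊗ p0⊥)
      [Ax]  ⊢ p0, p0⊥
      [Ax]  ⊢ p0, p0⊥
  [⊗]  ⊢ p0, p0, p0, p0, (((p0⊥ ⅋ p0) ⊗ (p0⊥ ⊗ p0⊥)) ⊗ (p0⊥ ⊗ p0⊥))
    [⊗]  ⊢ p0, p0, ((p0⊥ ⅋ p0) ⊗ (p0⊥ ⊗ p0⊥))
      [⅋]  ⊢ (p0⊥ ⅋ p0)
        [Ax]  ⊢ p0, p0⊥
      [⊗]  ⊢ p0, p0, (p0⊥ ⊗ p0⊥)
        [Ax]  ⊢ p0, p0⊥
        [Ax]  ⊢ p0, p0⊥
    [⊗]  ⊢ p0, p0, (p0⊥ ⊗ p0⊥)
      [Ax]  ⊢ p0, p0⊥
      [Ax]  ⊢ p0, p0⊥

Result: YES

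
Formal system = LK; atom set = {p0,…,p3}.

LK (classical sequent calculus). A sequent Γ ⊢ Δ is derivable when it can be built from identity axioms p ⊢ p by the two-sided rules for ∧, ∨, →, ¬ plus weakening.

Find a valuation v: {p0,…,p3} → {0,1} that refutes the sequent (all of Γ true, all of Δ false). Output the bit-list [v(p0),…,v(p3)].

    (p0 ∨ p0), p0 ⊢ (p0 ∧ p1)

Search for a countermodel by truth-table:
  v=0000: Γ:[(p0 ∨ p0)=F, p0=F] Δ:[(p0 ∧ p1)=F] refutes=False
  v=0001: Γ:[(p0 ∨ p0)=F, p0=F] Δ:[(p0 ∧ p1)=F] refutes=False
  v=0010: Γ:[(p0 ∨ p0)=F, p0=F] Δ:[(p0 ∧ p1)=F] refutes=False
  v=0011: Γ:[(p0 ∨ p0)=F, p0=F] Δ:[(p0 ∧ p1)=F] refutes=False
  v=0100: Γ:[(p0 ∨ p0)=F, p0=F] Δ:[(p0 ∧ p1)=F] refutes=False
  v=0101: Γ:[(p0 ∨ p0)=F, p0=F] Δ:[(p0 ∧ p1)=F] refutes=False
  v=0110: Γ:[(p0 ∨ p0)=F, p0=F] Δ:[(p0 ∧ p1)=F] refutes=False
  v=0111: Γ:[(p0 ∨ p0)=F, p0=F] Δ:[(p0 ∧ p1)=F] refutes=False
  v=1000: Γ:[(p0 ∨ p0)=T, p0=T] Δ:[(p0 ∧ p1)=F] refutes=True  ← countermodel

Result: [1, 0, 0, 0]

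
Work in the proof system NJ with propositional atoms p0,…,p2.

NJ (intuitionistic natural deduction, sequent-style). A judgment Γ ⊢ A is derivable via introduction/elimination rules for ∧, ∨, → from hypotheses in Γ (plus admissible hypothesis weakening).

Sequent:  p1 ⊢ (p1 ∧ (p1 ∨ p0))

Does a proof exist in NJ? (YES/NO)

Proof tree:
[∧I] p1 ⊢ (p1 ∧ (p1 ∨ p0))
  [Ax] p1 ⊢ p1
  [∨I₁] p1 ⊢ (p1 ∨ p0)
    [Ax] p1 ⊢ p1

Result: YES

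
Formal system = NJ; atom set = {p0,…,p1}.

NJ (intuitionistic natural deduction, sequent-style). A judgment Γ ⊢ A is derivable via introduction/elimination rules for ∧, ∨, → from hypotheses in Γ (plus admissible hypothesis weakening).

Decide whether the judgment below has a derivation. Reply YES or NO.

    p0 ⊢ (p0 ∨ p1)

Proof tree:
[→E] p0 ⊢ (p0 ∨ p1)
  [→I]  ⊢ (p0 → (p0 ∨ p1))
    [∨I₁] p0 ⊢ (p0 ∨ p1)
      [Ax] p0 ⊢ p0
  [Ax] p0 ⊢ p0

Result: YES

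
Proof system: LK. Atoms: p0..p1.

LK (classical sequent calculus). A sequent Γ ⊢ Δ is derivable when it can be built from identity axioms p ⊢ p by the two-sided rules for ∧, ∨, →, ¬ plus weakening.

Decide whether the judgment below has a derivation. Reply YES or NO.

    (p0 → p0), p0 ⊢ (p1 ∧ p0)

Enumerate valuations to refute Γ ⊢ Δ:
  v=00: Γ:[(p0 → p0)=T, p0=F] Δ:[(p1 ∧ p0)=F] refutes=False
  v=01: Γ:[(p0 → p0)=T, p0=F] Δ:[(p1 ∧ p0)=F] refutes=False
  v=10: Γ:[(p0 → p0)=T, p0=T] Δ:[(p1 ∧ p0)=F] refutes=True  ← countermodel

Result: NO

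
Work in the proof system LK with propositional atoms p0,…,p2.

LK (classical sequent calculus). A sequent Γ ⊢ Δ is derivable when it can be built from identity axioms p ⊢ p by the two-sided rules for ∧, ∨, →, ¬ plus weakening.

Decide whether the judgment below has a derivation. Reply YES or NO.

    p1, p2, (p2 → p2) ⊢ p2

Derivation trace:
[→L] p1, p2, (p2 → p2) ⊢ p2
  [WL] p2, p1, p2 ⊢ p2
    [WL] p2, p1 ⊢ p2
      [Ax] p2 ⊢ p2
  [Ax] p2 ⊢ p2

Result: YES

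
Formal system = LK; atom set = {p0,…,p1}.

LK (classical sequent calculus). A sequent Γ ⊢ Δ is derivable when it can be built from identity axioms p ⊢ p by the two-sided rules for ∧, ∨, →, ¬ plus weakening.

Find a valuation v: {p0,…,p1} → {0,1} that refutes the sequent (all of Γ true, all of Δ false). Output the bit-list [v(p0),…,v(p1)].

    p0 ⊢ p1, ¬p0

Enumerate valuations to refute Γ ⊢ Δ:
  v=00: Γ:[p0=F] Δ:[p1=F, ¬p0=T] refutes=False
  v=01: Γ:[p0=F] Δ:[p1=T, ¬p0=T] refutes=False
  v=10: Γ:[p0=T] Δ:[p1=F, ¬p0=F] refutes=True  ← countermodel

Result: [1, 0]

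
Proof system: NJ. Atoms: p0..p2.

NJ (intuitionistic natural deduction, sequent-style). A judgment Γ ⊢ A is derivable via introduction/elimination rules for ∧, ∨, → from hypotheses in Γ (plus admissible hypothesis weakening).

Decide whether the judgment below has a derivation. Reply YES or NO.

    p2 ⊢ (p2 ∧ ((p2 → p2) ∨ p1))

Derivation (root first):
[∧I] p2 ⊢ (p2 ∧ ((p2 → p2) ∨ p1))
  [Ax] p2 ⊢ p2
  [∨I₁]  ⊢ ((p2 → p2) ∨ p1)
    [→I]  ⊢ (p2 → p2)
      [Ax] p2 ⊢ p2

Result: YES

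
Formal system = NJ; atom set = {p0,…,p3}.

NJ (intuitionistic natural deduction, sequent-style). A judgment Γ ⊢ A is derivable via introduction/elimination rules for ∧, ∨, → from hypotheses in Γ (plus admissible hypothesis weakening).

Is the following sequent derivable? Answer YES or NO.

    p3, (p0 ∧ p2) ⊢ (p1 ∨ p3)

Derivation trace:
[Wk] p3, (p0 ∧ p2) ⊢ (p1 ∨ p3)
  [∨I₂] p3 ⊢ (p1 ∨ p3)
    [Ax] p3 ⊢ p3

Result: YES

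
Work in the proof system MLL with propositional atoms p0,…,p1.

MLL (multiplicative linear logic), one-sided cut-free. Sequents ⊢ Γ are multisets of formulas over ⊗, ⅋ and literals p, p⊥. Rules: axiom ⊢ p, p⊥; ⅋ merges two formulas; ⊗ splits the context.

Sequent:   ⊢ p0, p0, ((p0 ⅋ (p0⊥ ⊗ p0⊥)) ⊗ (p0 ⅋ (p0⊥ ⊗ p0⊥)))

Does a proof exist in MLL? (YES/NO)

Proof tree:
[⊗]  ⊢ p0, p0, ((p0 ⅋ (p0⊥ ⊗ p0⊥)) ⊗ (p0 ⅋ (p0⊥ ⊗ p0⊥)))
  [⅋]  ⊢ p0, (p0 ⅋ (p0⊥ ⊗ p0⊥))
    [⊗]  ⊢ p0, p0, (p0⊥ ⊗ p0⊥)
      [Ax]  ⊢ p0, p0⊥
      [Ax]  ⊢ p0, p0⊥
  [⅋]  ⊢ p0, (p0 ⅋ (p0⊥ ⊗ p0⊥))
    [⊗]  ⊢ p0, p0, (p0⊥ ⊗ p0⊥)
      [Ax]  ⊢ p0, p0⊥
      [Ax]  ⊢ p0, p0⊥

Result: YES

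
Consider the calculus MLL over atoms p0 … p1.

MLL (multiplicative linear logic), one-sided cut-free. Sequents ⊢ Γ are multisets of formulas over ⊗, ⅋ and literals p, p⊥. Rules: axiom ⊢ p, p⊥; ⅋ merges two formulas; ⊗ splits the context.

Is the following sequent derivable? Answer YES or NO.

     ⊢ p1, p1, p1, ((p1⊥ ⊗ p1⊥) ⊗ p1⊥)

Proof tree:
[⊗]  ⊢ p1, p1, p1, ((p1⊥ ⊗ p1⊥) ⊗ p1⊥)
  [⊗]  ⊢ p1, p1, (p1⊥ ⊗ p1⊥)
    [Ax]  ⊢ p1, p1⊥
    [Ax]  ⊢ p1, p1⊥
  [Ax]  ⊢ p1, p1⊥

Result: YES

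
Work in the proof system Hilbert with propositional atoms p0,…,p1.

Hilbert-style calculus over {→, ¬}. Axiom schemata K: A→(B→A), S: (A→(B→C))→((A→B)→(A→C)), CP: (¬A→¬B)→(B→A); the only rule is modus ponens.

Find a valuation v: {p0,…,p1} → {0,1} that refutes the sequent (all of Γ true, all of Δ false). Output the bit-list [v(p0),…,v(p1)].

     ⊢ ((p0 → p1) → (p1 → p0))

Truth-table refutation:
  v=00: Γ:[] Δ:[((p0 → p1) → (p1 → p0))=T] refutes=False
  v=01: Γ:[] Δ:[((p0 → p1) → (p1 → p0))=F] refutes=True  ← countermodel

Result: [0, 1]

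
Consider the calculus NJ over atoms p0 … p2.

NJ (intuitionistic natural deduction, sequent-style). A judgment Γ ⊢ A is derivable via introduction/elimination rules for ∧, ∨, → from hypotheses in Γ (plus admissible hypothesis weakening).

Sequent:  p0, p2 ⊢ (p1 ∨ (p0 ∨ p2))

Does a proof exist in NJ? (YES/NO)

Proof tree:
[Wk] p0, p2 ⊢ (p1 ∨ (p0 ∨ p2))
  [∨I₂] p0 ⊢ (p1 ∨ (p0 ∨ p2))
    [∨I₁] p0 ⊢ (p0 ∨ p2)
      [Ax] p0 ⊢ p0

Result: YES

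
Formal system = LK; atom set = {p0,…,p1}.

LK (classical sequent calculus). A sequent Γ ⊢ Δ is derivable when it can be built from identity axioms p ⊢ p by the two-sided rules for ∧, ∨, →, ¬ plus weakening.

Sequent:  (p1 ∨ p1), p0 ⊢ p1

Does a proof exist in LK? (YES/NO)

Derivation trace:
[WL] (p1 ∨ p1), p0 ⊢ p1
  [∨L] (p1 ∨ p1) ⊢ p1
    [Ax] p1 ⊢ p1
    [Ax] p1 ⊢ p1

Result: YES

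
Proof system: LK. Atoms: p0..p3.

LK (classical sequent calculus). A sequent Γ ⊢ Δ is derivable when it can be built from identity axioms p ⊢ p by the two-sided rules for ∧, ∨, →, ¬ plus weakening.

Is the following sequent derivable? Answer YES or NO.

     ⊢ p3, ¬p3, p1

Derivation (root first):
[WR]  ⊢ p3, ¬p3, p1
  [¬R]  ⊢ p3, ¬p3
    [Ax] p3 ⊢ p3

Result: YES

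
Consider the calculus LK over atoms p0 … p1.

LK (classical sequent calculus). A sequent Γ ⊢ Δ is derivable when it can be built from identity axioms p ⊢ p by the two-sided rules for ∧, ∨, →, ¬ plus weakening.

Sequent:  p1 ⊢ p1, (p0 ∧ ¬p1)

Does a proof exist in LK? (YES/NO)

Derivation (root first):
[∧R] p1 ⊢ p1, (p0 ∧ ¬p1)
  [WR] p1 ⊢ p1, p0
    [Ax] p1 ⊢ p1
  [¬R]  ⊢ p1, ¬p1
    [Ax] p1 ⊢ p1

Result: YES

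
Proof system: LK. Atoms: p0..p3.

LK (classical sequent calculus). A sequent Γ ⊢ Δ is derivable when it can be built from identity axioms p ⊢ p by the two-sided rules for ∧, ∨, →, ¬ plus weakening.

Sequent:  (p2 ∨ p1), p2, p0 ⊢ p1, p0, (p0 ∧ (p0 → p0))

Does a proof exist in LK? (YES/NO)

Derivation (root first):
[∧R] (p2 ∨ p1), p2, p0 ⊢ p1, p0, (p0 ∧ (p0 → p0))
  [WR] p0, p2, p2 ⊢ p0, p0
    [WL] p0, p2, p2 ⊢ p0
      [WL] p0, p2 ⊢ p0
        [Ax] p0 ⊢ p0
  [→R] (p2 ∨ p1) ⊢ p1, (p0 → p0)
    [∨L] p0, (p2 ∨ p1) ⊢ p1, p0
      [WL] p0, p2 ⊢ p0
        [Ax] p0 ⊢ p0
      [Ax] p1 ⊢ p1

Result: YES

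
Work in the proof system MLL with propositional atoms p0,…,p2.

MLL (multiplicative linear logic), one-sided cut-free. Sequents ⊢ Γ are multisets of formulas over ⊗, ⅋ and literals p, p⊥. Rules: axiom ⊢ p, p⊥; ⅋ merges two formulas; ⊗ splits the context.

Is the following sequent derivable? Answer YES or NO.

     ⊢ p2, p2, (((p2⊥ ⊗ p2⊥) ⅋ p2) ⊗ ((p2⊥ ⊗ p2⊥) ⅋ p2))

Proof tree:
[⊗]  ⊢ p2, p2, (((p2⊥ ⊗ p2⊥) ⅋ p2) ⊗ ((p2⊥ ⊗ p2⊥) ⅋ p2))
  [⅋]  ⊢ p2, ((p2⊥ ⊗ p2⊥) ⅋ p2)
    [⊗]  ⊢ p2, p2, (p2⊥ ⊗ p2⊥)
      [Ax]  ⊢ p2, p2⊥
      [Ax]  ⊢ p2, p2⊥
  [⅋]  ⊢ p2, ((p2⊥ ⊗ p2⊥) ⅋ p2)
    [⊗]  ⊢ p2, p2, (p2⊥ ⊗ p2⊥)
      [Ax]  ⊢ p2, p2⊥
      [Ax]  ⊢ p2, p2⊥

Result: YES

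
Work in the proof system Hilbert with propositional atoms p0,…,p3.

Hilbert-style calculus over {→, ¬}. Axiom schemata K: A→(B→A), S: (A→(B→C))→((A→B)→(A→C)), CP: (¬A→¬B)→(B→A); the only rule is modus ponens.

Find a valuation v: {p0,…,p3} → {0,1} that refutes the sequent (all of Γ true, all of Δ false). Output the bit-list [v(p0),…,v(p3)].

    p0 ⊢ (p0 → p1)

Truth-table refutation:
  v=0000: Γ:[p0=F] Δ:[(p0 → p1)=T] refutes=False
  v=0001: Γ:[p0=F] Δ:[(p0 → p1)=T] refutes=False
  v=0010: Γ:[p0=F] Δ:[(p0 → p1)=T] refutes=False
  v=0011: Γ:[p0=F] Δ:[(p0 → p1)=T] refutes=False
  v=0100: Γ:[p0=F] Δ:[(p0 → p1)=T] refutes=False
  v=0101: Γ:[p0=F] Δ:[(p0 → p1)=T] refutes=False
  v=0110: Γ:[p0=F] Δ:[(p0 → p1)=T] refutes=False
  v=0111: Γ:[p0=F] Δ:[(p0 → p1)=T] refutes=False
  v=1000: Γ:[p0=T] Δ:[(p0 → p1)=F] refutes=True  ← countermodel

Result: [1, 0, 0, 0]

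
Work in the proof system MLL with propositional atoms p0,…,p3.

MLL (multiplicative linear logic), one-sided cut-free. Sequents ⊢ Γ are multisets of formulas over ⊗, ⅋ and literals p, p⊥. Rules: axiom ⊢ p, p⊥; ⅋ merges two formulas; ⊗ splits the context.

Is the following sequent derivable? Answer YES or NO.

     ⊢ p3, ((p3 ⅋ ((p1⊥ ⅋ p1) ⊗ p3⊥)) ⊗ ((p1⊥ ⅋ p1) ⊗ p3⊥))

Derivation trace:
[⊗]  ⊢ p3, ((p3 ⅋ ((p1⊥ ⅋ p1) ⊗ p3⊥)) ⊗ ((p1⊥ ⅋ p1) ⊗ p3⊥))
  [⅋]  ⊢ (p3 ⅋ ((p1⊥ ⅋ p1) ⊗ p3⊥))
    [⊗]  ⊢ p3, ((p1⊥ ⅋ p1) ⊗ p3⊥)
      [⅋]  ⊢ (p1⊥ ⅋ p1)
        [Ax]  ⊢ p1, p1⊥
      [Ax]  ⊢ p3, p3⊥
  [⊗]  ⊢ p3, ((p1⊥ ⅋ p1) ⊗ p3⊥)
    [⅋]  ⊢ (p1⊥ ⅋ p1)
      [Ax]  ⊢ p1, p1⊥
    [Ax]  ⊢ p3, p3⊥

Result: YES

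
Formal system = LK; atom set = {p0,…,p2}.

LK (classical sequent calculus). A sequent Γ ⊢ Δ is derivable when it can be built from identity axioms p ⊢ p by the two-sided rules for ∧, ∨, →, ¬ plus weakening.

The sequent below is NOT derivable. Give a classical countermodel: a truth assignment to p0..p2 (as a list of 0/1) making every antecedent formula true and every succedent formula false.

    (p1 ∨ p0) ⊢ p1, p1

Search for a countermodel by truth-table:
  v=000: Γ:[(p1 ∨ p0)=F] Δ:[p1=F, p1=F] refutes=False
  v=001: Γ:[(p1 ∨ p0)=F] Δ:[p1=F, p1=F] refutes=False
  v=010: Γ:[(p1 ∨ p0)=T] Δ:[p1=T, p1=T] refutes=False
  v=011: Γ:[(p1 ∨ p0)=T] Δ:[p1=T, p1=T] refutes=False
  v=100: Γ:[(p1 ∨ p0)=T] Δ:[p1=F, p1=F] refutes=True  ← countermodel

Result: [1, 0, 0]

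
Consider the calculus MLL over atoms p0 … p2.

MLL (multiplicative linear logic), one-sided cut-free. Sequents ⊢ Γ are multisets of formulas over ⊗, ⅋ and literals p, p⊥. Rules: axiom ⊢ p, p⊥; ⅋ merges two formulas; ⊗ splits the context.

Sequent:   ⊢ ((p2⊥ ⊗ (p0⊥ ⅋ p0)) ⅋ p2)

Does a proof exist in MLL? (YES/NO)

Derivation (root first):
[⅋]  ⊢ ((p2⊥ ⊗ (p0⊥ ⅋ p0)) ⅋ p2)
  [⊗]  ⊢ p2, (p2⊥ ⊗ (p0⊥ ⅋ p0))
    [Ax]  ⊢ p2, p2⊥
    [⅋]  ⊢ (p0⊥ ⅋ p0)
      [Ax]  ⊢ p0, p0⊥

Result: YES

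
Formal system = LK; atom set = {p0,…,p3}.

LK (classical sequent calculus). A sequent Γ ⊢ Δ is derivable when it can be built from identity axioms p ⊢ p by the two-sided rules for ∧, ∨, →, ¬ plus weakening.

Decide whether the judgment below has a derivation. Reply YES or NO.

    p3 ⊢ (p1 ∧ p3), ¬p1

Derivation trace:
[¬R] p3 ⊢ (p1 ∧ p3), ¬p1
  [∧R] p1, p3 ⊢ (p1 ∧ p3)
    [Ax] p1 ⊢ p1
    [Ax] p3 ⊢ p3

Result: YES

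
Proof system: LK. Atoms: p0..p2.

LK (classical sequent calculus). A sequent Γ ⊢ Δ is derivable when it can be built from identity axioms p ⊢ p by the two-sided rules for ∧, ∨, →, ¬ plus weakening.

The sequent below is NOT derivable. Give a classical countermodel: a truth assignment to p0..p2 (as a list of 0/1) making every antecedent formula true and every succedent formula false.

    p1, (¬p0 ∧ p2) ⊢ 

Enumerate valuations to refute Γ ⊢ Δ:
  v=000: Γ:[p1=F, (¬p0 ∧ p2)=F] Δ:[] refutes=False
  v=001: Γ:[p1=F, (¬p0 ∧ p2)=T] Δ:[] refutes=False
  v=010: Γ:[p1=T, (¬p0 ∧ p2)=F] Δ:[] refutes=False
  v=011: Γ:[p1=T, (¬p0 ∧ p2)=T] Δ:[] refutes=True  ← countermodel

Result: [0, 1, 1]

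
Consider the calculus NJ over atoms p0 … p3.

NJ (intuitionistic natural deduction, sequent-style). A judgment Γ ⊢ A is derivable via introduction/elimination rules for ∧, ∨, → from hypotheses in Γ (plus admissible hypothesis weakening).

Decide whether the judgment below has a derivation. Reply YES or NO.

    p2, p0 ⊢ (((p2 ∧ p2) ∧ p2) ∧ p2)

Proof tree:
[∧I] p2, p0 ⊢ (((p2 ∧ p2) ∧ p2) ∧ p2)
  [∧I] p2, p0 ⊢ ((p2 ∧ p2) ∧ p2)
    [∧I] p2, p0 ⊢ (p2 ∧ p2)
      [Wk] p2, p0 ⊢ p2
        [Ax] p2 ⊢ p2
      [Wk] p2, p0 ⊢ p2
        [Ax] p2 ⊢ p2
    [Wk] p2, p0 ⊢ p2
      [Ax] p2 ⊢ p2
  [Ax] p2 ⊢ p2

Result: YES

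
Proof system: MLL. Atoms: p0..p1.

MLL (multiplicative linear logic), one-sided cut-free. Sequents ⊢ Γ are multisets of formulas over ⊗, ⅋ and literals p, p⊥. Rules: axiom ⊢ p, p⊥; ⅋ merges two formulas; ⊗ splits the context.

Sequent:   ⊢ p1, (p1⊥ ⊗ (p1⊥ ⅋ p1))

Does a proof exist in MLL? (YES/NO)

Derivation trace:
[⊗]  ⊢ p1, (p1⊥ ⊗ (p1⊥ ⅋ p1))
  [Ax]  ⊢ p1, p1⊥
  [⅋]  ⊢ (p1⊥ ⅋ p1)
    [Ax]  ⊢ p1, p1⊥

Result: YES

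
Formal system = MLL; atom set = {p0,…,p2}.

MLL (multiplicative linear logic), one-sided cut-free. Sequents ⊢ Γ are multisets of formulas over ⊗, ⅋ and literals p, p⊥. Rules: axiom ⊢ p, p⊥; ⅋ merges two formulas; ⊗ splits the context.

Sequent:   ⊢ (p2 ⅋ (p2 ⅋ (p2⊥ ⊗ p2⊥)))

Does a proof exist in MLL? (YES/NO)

Proof tree:
[⅋]  ⊢ (p2 ⅋ (p2 ⅋ (p2⊥ ⊗ p2⊥)))
  [⅋]  ⊢ p2, (p2 ⅋ (p2⊥ ⊗ p2⊥))
    [⊗]  ⊢ p2, p2, (p2⊥ ⊗ p2⊥)
      [Ax]  ⊢ p2, p2⊥
      [Ax]  ⊢ p2, p2⊥

Result: YES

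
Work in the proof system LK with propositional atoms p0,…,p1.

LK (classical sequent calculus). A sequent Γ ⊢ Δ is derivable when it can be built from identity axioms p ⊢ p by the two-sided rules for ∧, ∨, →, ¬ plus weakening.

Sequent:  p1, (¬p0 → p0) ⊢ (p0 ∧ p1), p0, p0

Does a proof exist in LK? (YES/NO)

Proof tree:
[WR] p1, (¬p0 → p0) ⊢ (p0 ∧ p1), p0, p0
  [→L] p1, (¬p0 → p0) ⊢ (p0 ∧ p1), p0
    [¬R]  ⊢ p0, ¬p0
      [Ax] p0 ⊢ p0
    [∧R] p1, p0 ⊢ (p0 ∧ p1)
      [Ax] p0 ⊢ p0
      [Ax] p1 ⊢ p1

Result: YES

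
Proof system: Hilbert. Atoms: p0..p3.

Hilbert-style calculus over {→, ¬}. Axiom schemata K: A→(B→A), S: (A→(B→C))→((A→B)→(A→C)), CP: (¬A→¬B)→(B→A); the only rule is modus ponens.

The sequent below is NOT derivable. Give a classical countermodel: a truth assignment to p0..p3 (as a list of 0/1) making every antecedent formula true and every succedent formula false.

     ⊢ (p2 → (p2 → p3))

Enumerate valuations to refute Γ ⊢ Δ:
  v=0000: Γ:[] Δ:[(p2 → (p2 → p3))=T] refutes=False
  v=0001: Γ:[] Δ:[(p2 → (p2 → p3))=T] refutes=False
  v=0010: Γ:[] Δ:[(p2 → (p2 → p3))=F] refutes=True  ← countermodel

Result: [0, 0, 1, 0]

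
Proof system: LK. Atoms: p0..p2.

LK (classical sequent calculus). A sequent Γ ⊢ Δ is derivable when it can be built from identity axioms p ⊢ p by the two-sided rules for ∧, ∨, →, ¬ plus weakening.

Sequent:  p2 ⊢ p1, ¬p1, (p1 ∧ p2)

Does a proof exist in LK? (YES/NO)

Proof tree:
[∧R] p2 ⊢ p1, ¬p1, (p1 ∧ p2)
  [WR]  ⊢ p1, ¬p1, p1
    [¬R]  ⊢ p1, ¬p1
      [Ax] p1 ⊢ p1
  [Ax] p2 ⊢ p2

Result: YES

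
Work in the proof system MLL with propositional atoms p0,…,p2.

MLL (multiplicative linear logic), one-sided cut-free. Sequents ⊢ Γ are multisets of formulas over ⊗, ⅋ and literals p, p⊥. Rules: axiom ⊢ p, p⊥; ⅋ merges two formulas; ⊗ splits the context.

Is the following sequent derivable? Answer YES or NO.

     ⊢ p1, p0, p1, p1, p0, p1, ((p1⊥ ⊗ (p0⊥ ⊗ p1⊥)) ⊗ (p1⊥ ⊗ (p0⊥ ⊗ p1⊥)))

Derivation trace:
[⊗]  ⊢ p1, p0, p1, p1, p0, p1, ((p1⊥ ⊗ (p0⊥ ⊗ p1⊥)) ⊗ (p1⊥ ⊗ (p0⊥ ⊗ p1⊥)))
  [⊗]  ⊢ p1, p0, p1, (p1⊥ ⊗ (p0⊥ ⊗ p1⊥))
    [Ax]  ⊢ p1, p1⊥
    [⊗]  ⊢ p0, p1, (p0⊥ ⊗ p1⊥)
      [Ax]  ⊢ p0, p0⊥
      [Ax]  ⊢ p1, p1⊥
  [⊗]  ⊢ p1, p0, p1, (p1⊥ ⊗ (p0⊥ ⊗ p1⊥))
    [Ax]  ⊢ p1, p1⊥
    [⊗]  ⊢ p0, p1, (p0⊥ ⊗ p1⊥)
      [Ax]  ⊢ p0, p0⊥
      [Ax]  ⊢ p1, p1⊥

Result: YES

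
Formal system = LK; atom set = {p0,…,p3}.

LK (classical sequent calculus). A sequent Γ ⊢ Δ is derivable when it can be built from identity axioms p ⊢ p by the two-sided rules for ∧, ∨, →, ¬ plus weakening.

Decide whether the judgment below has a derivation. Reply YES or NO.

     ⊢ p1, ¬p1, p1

Proof tree:
[WR]  ⊢ p1, ¬p1, p1
  [¬R]  ⊢ p1, ¬p1
    [Ax] p1 ⊢ p1

Result: YES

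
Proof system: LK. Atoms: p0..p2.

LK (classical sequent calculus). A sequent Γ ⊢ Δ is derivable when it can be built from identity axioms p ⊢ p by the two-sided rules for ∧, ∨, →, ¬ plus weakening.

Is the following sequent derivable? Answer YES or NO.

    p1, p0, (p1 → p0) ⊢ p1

Proof tree:
[→L] p1, p0, (p1 → p0) ⊢ p1
  [WL] p1, p0 ⊢ p1
    [Ax] p1 ⊢ p1
  [WL] p1, p0 ⊢ p1
    [Ax] p1 ⊢ p1

Result: YES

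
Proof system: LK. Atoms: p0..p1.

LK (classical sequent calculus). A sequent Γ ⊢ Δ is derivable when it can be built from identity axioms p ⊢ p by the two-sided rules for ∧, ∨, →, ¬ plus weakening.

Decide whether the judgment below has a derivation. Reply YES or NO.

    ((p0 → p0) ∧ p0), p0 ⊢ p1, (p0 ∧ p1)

Truth-table refutation:
  v=00: Γ:[((p0 → p0) ∧ p0)=F, p0=F] Δ:[p1=F, (p0 ∧ p1)=F] refutes=False
  v=01: Γ:[((p0 → p0) ∧ p0)=F, p0=F] Δ:[p1=T, (p0 ∧ p1)=F] refutes=False
  v=10: Γ:[((p0 → p0) ∧ p0)=T, p0=T] Δ:[p1=F, (p0 ∧ p1)=F] refutes=True  ← countermodel

Result: NO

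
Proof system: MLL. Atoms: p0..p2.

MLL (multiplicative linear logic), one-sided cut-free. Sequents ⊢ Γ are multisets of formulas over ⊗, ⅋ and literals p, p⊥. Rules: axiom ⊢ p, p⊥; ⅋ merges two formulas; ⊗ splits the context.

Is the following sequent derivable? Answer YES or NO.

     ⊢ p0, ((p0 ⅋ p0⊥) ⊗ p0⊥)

Proof tree:
[⊗]  ⊢ p0, ((p0 ⅋ p0⊥) ⊗ p0⊥)
  [⅋]  ⊢ (p0 ⅋ p0⊥)
    [Ax]  ⊢ p0, p0⊥
  [Ax]  ⊢ p0, p0⊥

Result: YES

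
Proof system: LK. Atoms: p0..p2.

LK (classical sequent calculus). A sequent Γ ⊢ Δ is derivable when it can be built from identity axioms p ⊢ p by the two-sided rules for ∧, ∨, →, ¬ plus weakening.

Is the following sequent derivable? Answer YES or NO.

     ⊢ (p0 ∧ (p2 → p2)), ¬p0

Proof tree:
[¬R]  ⊢ (p0 ∧ (p2 → p2)), ¬p0
  [∧R] p0 ⊢ (p0 ∧ (p2 → p2))
    [Ax] p0 ⊢ p0
    [→R]  ⊢ (p2 → p2)
      [Ax] p2 ⊢ p2

Result: YES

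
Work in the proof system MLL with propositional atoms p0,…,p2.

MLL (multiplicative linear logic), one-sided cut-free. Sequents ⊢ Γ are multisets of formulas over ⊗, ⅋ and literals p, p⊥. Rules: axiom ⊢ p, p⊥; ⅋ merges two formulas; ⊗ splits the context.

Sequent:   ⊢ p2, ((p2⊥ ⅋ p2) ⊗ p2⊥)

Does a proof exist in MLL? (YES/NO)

Proof tree:
[⊗]  ⊢ p2, ((p2⊥ ⅋ p2) ⊗ p2⊥)
  [⅋]  ⊢ (p2⊥ ⅋ p2)
    [Ax]  ⊢ p2, p2⊥
  [Ax]  ⊢ p2, p2⊥

Result: YES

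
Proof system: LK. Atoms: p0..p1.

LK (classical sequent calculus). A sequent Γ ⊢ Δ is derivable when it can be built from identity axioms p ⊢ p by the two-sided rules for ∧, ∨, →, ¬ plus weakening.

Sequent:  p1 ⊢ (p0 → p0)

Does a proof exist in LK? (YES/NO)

Derivation (root first):
[WL] p1 ⊢ (p0 → p0)
  [→R]  ⊢ (p0 → p0)
    [Ax] p0 ⊢ p0

Result: YES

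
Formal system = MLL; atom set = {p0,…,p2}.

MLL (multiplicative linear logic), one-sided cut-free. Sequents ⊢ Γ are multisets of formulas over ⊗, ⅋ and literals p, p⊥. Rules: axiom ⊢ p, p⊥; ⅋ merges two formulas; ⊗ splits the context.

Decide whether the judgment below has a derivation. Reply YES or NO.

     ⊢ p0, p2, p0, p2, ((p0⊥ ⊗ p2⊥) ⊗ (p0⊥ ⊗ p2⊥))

Derivation (root first):
[⊗]  ⊢ p0, p2, p0, p2, ((p0⊥ ⊗ p2⊥) ⊗ (p0⊥ ⊗ p2⊥))
  [⊗]  ⊢ p0, p2, (p0⊥ ⊗ p2⊥)
    [Ax]  ⊢ p0, p0⊥
    [Ax]  ⊢ p2, p2⊥
  [⊗]  ⊢ p0, p2, (p0⊥ ⊗ p2⊥)
    [Ax]  ⊢ p0, p0⊥
    [Ax]  ⊢ p2, p2⊥

Result: YES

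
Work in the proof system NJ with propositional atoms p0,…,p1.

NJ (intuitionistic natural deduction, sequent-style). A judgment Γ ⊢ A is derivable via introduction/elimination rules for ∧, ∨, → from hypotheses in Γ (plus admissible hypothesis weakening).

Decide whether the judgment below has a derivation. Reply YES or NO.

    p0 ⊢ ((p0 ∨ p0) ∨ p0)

Proof tree:
[∨I₁] p0 ⊢ ((p0 ∨ p0) ∨ p0)
  [∨I₂] p0 ⊢ (p0 ∨ p0)
    [Ax] p0 ⊢ p0

Result: YES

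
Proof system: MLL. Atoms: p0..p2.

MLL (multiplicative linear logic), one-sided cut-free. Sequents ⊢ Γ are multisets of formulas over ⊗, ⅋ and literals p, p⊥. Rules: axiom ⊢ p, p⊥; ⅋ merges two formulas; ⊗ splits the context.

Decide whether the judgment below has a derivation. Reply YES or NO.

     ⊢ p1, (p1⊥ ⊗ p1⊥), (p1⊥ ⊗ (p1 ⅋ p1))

Proof tree:
[⊗]  ⊢ p1, (p1⊥ ⊗ p1⊥), (p1⊥ ⊗ (p1 ⅋ p1))
  [Ax]  ⊢ p1, p1⊥
  [⅋]  ⊢ (p1⊥ ⊗ p1⊥), (p1 ⅋ p1)
    [⊗]  ⊢ p1, p1, (p1⊥ ⊗ p1⊥)
      [Ax]  ⊢ p1, p1⊥
      [Ax]  ⊢ p1, p1⊥

Result: YES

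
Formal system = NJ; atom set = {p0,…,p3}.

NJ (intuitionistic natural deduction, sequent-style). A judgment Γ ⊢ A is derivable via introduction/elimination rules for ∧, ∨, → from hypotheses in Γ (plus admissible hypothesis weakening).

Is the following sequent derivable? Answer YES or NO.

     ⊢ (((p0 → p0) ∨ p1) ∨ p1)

Proof tree:
[∨I₁]  ⊢ (((p0 → p0) ∨ p1) ∨ p1)
  [∨I₁]  ⊢ ((p0 → p0) ∨ p1)
    [→I]  ⊢ (p0 → p0)
      [Ax] p0 ⊢ p0

Result: YES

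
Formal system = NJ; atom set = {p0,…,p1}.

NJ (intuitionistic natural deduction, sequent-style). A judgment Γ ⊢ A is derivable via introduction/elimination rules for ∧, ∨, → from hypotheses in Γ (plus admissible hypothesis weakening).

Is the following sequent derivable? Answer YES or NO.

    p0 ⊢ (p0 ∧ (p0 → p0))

Proof tree:
[∧I] p0 ⊢ (p0 ∧ (p0 → p0))
  [Ax] p0 ⊢ p0
  [→I]  ⊢ (p0 → p0)
    [Ax] p0 ⊢ p0

Result: YES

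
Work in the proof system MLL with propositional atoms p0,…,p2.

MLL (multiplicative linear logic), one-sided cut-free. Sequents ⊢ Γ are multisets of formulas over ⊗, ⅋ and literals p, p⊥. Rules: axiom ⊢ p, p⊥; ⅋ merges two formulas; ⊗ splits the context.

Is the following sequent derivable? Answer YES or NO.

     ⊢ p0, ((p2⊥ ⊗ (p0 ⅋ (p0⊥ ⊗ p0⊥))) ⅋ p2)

Proof tree:
[⅋]  ⊢ p0, ((p2⊥ ⊗ (p0 ⅋ (p0⊥ ⊗ p0⊥))) ⅋ p2)
  [⊗]  ⊢ p2, p0, (p2⊥ ⊗ (p0 ⅋ (p0⊥ ⊗ p0⊥)))
    [Ax]  ⊢ p2, p2⊥
    [⅋]  ⊢ p0, (p0 ⅋ (p0⊥ ⊗ p0⊥))
      [⊗]  ⊢ p0, p0, (p0⊥ ⊗ p0⊥)
        [Ax]  ⊢ p0, p0⊥
        [Ax]  ⊢ p0, p0⊥

Result: YES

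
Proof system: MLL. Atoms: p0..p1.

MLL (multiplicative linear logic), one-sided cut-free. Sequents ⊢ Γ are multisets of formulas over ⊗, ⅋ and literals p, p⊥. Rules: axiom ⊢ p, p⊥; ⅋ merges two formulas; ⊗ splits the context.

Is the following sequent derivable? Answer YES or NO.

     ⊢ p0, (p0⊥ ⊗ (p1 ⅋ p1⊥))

Proof tree:
[⊗]  ⊢ p0, (p0⊥ ⊗ (p1 ⅋ p1⊥))
  [Ax]  ⊢ p0, p0⊥
  [⅋]  ⊢ (p1 ⅋ p1⊥)
    [Ax]  ⊢ p1, p1⊥

Result: YES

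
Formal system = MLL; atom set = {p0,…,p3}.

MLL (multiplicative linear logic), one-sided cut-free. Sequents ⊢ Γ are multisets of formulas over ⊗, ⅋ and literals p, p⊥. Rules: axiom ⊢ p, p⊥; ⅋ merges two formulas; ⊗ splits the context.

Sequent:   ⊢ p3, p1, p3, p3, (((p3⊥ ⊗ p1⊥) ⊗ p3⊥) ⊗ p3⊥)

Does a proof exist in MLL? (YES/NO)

Derivation trace:
[⊗]  ⊢ p3, p1, p3, p3, (((p3⊥ ⊗ p1⊥) ⊗ p3⊥) ⊗ p3⊥)
  [⊗]  ⊢ p3, p1, p3, ((p3⊥ ⊗ p1⊥) ⊗ p3⊥)
    [⊗]  ⊢ p3, p1, (p3⊥ ⊗ p1⊥)
      [Ax]  ⊢ p3, p3⊥
      [Ax]  ⊢ p1, p1⊥
    [Ax]  ⊢ p3, p3⊥
  [Ax]  ⊢ p3, p3⊥

Result: YES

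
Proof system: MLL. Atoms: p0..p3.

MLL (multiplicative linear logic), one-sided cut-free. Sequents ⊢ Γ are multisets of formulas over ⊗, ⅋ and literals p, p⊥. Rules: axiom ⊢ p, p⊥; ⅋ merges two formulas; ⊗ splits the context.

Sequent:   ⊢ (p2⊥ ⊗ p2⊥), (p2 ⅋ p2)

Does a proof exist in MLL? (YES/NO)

Derivation (root first):
[⅋]  ⊢ (p2⊥ ⊗ p2⊥), (p2 ⅋ p2)
  [⊗]  ⊢ p2, p2, (p2⊥ ⊗ p2⊥)
    [Ax]  ⊢ p2, p2⊥
    [Ax]  ⊢ p2, p2⊥

Result: YES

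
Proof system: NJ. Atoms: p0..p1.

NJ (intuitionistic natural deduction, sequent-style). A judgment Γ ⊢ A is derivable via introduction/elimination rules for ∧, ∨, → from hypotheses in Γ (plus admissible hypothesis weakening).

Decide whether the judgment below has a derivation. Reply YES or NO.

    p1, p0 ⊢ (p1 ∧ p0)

Proof tree:
[∧I] p1, p0 ⊢ (p1 ∧ p0)
  [Wk] p1, p0 ⊢ p1
    [Ax] p1 ⊢ p1
  [Ax] p0 ⊢ p0

Result: YES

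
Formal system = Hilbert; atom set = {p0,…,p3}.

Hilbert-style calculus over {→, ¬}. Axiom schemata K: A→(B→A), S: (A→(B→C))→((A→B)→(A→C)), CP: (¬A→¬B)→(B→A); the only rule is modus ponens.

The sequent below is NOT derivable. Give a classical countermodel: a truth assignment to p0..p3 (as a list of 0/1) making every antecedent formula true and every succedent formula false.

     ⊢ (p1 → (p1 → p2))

Enumerate valuations to refute Γ ⊢ Δ:
  v=0000: Γ:[] Δ:[(p1 → (p1 → p2))=T] refutes=False
  v=0001: Γ:[] Δ:[(p1 → (p1 → p2))=T] refutes=False
  v=0010: Γ:[] Δ:[(p1 → (p1 → p2))=T] refutes=False
  v=0011: Γ:[] Δ:[(p1 → (p1 → p2))=T] refutes=False
  v=0100: Γ:[] Δ:[(p1 → (p1 → p2))=F] refutes=True  ← countermodel

Result: [0, 1, 0, 0]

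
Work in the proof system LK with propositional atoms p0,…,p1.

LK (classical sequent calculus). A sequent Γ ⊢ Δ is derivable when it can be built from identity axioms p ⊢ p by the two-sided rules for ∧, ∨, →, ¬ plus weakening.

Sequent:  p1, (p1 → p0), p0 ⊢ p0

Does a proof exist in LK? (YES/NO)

Derivation (root first):
[WL] p1, (p1 → p0), p0 ⊢ p0
  [→L] p1, (p1 → p0) ⊢ p0
    [Ax] p1 ⊢ p1
    [Ax] p0 ⊢ p0

Result: YES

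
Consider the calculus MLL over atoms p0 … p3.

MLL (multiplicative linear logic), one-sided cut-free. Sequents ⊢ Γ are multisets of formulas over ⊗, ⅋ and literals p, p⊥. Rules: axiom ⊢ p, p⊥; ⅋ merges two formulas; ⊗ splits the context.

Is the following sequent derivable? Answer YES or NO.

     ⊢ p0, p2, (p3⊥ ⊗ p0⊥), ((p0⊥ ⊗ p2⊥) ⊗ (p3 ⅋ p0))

Derivation (root first):
[⊗]  ⊢ p0, p2, (p3⊥ ⊗ p0⊥), ((p0⊥ ⊗ p2⊥) ⊗ (p3 ⅋ p0))
  [⊗]  ⊢ p0, p2, (p0⊥ ⊗ p2⊥)
    [Ax]  ⊢ p0, p0⊥
    [Ax]  ⊢ p2, p2⊥
  [⅋]  ⊢ (p3⊥ ⊗ p0⊥), (p3 ⅋ p0)
    [⊗]  ⊢ p3, p0, (p3⊥ ⊗ p0⊥)
      [Ax]  ⊢ p3, p3⊥
      [Ax]  ⊢ p0, p0⊥

Result: YES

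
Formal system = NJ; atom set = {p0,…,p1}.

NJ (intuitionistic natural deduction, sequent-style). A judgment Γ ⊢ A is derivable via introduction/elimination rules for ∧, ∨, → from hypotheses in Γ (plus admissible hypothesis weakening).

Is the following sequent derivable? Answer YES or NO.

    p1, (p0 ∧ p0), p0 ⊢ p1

Derivation (root first):
[Wk] p1, (p0 ∧ p0), p0 ⊢ p1
  [Wk] p1, (p0 ∧ p0) ⊢ p1
    [Ax] p1 ⊢ p1

Result: YES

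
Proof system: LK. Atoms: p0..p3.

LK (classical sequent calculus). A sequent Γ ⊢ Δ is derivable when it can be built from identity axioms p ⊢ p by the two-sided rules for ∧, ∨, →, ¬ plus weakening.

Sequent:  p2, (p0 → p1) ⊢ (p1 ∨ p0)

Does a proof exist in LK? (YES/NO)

Enumerate valuations to refute Γ ⊢ Δ:
  v=0000: Γ:[p2=F, (p0 → p1)=T] Δ:[(p1 ∨ p0)=F] refutes=False
  v=0001: Γ:[p2=F, (p0 → p1)=T] Δ:[(p1 ∨ p0)=F] refutes=False
  v=0010: Γ:[p2=T, (p0 → p1)=T] Δ:[(p1 ∨ p0)=F] refutes=True  ← countermodel

Result: NO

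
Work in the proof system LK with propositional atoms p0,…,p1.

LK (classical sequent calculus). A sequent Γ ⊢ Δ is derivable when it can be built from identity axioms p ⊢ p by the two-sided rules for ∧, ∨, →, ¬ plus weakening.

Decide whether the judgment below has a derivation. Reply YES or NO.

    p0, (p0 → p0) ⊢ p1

Enumerate valuations to refute Γ ⊢ Δ:
  v=00: Γ:[p0=F, (p0 → p0)=T] Δ:[p1=F] refutes=False
  v=01: Γ:[p0=F, (p0 → p0)=T] Δ:[p1=T] refutes=False
  v=10: Γ:[p0=T, (p0 → p0)=T] Δ:[p1=F] refutes=True  ← countermodel

Result: NO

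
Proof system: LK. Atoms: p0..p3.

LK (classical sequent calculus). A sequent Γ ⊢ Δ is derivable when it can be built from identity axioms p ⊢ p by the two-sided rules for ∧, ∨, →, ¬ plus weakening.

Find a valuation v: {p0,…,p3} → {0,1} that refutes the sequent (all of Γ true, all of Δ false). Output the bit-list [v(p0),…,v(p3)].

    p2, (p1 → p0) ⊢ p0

Enumerate valuations to refute Γ ⊢ Δ:
  v=0000: Γ:[p2=F, (p1 → p0)=T] Δ:[p0=F] refutes=False
  v=0001: Γ:[p2=F, (p1 → p0)=T] Δ:[p0=F] refutes=False
  v=0010: Γ:[p2=T, (p1 → p0)=T] Δ:[p0=F] refutes=True  ← countermodel

Result: [0, 0, 1, 0]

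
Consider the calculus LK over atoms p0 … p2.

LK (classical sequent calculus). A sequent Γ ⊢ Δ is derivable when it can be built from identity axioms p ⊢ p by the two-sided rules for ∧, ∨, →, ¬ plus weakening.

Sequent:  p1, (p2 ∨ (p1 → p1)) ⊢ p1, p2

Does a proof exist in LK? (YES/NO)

Derivation trace:
[∨L] p1, (p2 ∨ (p1 → p1)) ⊢ p1, p2
  [Ax] p2 ⊢ p2
  [→L] p1, (p1 → p1) ⊢ p1
    [Ax] p1 ⊢ p1
    [Ax] p1 ⊢ p1

Result: YES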